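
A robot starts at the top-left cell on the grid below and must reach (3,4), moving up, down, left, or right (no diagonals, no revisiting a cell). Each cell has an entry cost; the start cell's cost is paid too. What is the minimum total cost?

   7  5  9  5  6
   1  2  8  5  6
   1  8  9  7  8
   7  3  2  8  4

33

Cheapest: r0c0 -> r1c0 -> r2c0 -> r3c0 -> r3c1 -> r3c2 -> r3c3 -> r3c4
  7 + 1 + 1 + 7 + 3 + 2 + 8 + 4 = 33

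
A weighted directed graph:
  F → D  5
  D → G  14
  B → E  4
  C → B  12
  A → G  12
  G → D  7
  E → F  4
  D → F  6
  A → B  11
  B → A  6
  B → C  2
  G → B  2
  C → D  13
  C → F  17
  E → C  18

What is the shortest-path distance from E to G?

Candidate routes:
E - C - F - D - G: 18 + 17 + 5 + 14 = 54
E - C - D - G: 18 + 13 + 14 = 45
E - C - B - A - G: 18 + 12 + 6 + 12 = 48
E - F - D - G: 4 + 5 + 14 = 23
Best route has total 23.

23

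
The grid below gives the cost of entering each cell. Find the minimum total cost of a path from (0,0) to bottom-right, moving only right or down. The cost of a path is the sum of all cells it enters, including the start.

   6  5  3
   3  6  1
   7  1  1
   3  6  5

Take [0,0] [0,1] [0,2] [1,2] [2,2] [3,2] for a total of 6 + 5 + 3 + 1 + 1 + 5 = 21.

21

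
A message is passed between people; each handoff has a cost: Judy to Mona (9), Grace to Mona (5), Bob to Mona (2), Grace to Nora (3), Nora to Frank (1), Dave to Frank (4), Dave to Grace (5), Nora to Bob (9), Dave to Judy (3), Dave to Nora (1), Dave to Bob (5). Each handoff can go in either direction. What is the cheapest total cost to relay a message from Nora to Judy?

4

Some routes from Nora to Judy:
Nora -> Bob -> Dave -> Judy: 9 + 5 + 3 = 17
Nora -> Grace -> Mona -> Judy: 3 + 5 + 9 = 17
Nora -> Dave -> Bob -> Mona -> Judy: 1 + 5 + 2 + 9 = 17
Nora -> Frank -> Dave -> Judy: 1 + 4 + 3 = 8
Nora -> Dave -> Judy: 1 + 3 = 4
Nora -> Grace -> Dave -> Judy: 3 + 5 + 3 = 11
The minimum is 4.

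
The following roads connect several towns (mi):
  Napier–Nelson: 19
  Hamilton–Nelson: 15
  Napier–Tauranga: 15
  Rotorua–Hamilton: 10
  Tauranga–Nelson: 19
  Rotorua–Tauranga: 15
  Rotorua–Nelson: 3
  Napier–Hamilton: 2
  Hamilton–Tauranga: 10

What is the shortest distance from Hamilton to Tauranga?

10

A few of the Hamilton→Tauranga routes:
Hamilton → Rotorua → Tauranga: 10 + 15 = 25
Hamilton → Rotorua → Nelson → Tauranga: 10 + 3 + 19 = 32
Hamilton → Tauranga: 10
Hamilton → Napier → Tauranga: 2 + 15 = 17
Hamilton → Nelson → Rotorua → Tauranga: 15 + 3 + 15 = 33
The minimum is 10 mi.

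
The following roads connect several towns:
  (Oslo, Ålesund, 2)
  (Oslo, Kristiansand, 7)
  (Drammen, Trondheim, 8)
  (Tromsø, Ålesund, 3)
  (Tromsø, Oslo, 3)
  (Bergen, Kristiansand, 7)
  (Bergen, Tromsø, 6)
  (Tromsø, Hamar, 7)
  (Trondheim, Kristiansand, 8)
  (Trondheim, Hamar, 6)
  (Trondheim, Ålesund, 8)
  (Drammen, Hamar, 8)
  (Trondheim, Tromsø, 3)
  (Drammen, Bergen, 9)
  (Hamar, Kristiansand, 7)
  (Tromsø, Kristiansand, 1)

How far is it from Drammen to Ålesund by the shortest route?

Some routes from Drammen to Ålesund:
Drammen → Trondheim → Ålesund: 8 + 8 = 16
Drammen → Trondheim → Tromsø → Oslo → Ålesund: 8 + 3 + 3 + 2 = 16
Drammen → Trondheim → Tromsø → Ålesund: 8 + 3 + 3 = 14
Shortest: 14.

14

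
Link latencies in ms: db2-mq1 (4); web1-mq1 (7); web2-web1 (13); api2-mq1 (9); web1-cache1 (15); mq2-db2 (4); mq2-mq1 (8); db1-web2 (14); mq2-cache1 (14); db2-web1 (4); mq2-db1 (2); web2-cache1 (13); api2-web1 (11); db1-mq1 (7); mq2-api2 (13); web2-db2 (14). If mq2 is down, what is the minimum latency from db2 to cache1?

Checking several routes:
db2→web2→cache1: 14 + 13 = 27
db2→web1→cache1: 4 + 15 = 19
db2→mq1→web1→cache1: 4 + 7 + 15 = 26
The minimum is 19 ms.

19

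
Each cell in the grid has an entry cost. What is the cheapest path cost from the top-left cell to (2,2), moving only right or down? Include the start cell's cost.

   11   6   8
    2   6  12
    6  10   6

35

Best path: (0,0)→(1,0)→(1,1)→(2,1)→(2,2)
Cost: 11 + 2 + 6 + 10 + 6 = 35
For comparison, the top-then-right route costs 43.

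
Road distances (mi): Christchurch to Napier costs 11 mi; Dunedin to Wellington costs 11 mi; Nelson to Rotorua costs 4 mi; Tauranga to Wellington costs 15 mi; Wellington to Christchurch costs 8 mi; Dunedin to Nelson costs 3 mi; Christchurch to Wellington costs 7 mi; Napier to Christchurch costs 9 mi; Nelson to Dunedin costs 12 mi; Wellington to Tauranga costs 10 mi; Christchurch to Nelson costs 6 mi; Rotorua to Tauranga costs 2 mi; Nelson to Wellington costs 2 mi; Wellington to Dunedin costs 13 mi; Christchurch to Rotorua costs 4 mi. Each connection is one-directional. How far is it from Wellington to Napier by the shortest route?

19

Paths from Wellington to Napier:
Wellington-Christchurch-Napier: 8 + 11 = 19
The minimum is 19 mi.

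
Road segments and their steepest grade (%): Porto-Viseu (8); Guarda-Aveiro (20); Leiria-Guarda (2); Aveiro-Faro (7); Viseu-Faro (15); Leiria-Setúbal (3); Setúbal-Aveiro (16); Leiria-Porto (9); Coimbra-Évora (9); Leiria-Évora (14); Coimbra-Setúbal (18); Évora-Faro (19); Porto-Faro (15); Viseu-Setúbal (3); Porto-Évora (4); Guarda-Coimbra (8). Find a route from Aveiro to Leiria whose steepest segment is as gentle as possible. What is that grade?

15

A few of the Aveiro→Leiria routes:
Aveiro→Faro→Porto→Évora→Leiria: max(7, 15, 4, 14) = 15
Aveiro→Faro→Porto→Leiria: max(7, 15, 9) = 15
Aveiro→Faro→Porto→Évora→Coimbra→Guarda→Leiria: max(7, 15, 4, 9, 8, 2) = 15
Aveiro→Faro→Porto→Viseu→Setúbal→Leiria: max(7, 15, 8, 3, 3) = 15
Best route has worst link 15%.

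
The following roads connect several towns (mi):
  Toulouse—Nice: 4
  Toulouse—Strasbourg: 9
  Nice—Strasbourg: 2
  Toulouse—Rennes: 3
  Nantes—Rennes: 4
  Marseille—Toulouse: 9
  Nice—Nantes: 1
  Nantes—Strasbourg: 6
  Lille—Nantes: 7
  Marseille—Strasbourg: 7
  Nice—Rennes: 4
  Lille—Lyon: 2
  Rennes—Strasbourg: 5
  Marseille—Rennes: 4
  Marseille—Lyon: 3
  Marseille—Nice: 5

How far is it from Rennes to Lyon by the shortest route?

Comparing a few candidate routes:
Rennes - Nantes - Nice - Marseille - Lyon: 4 + 1 + 5 + 3 = 13
Rennes - Nice - Nantes - Lille - Lyon: 4 + 1 + 7 + 2 = 14
Rennes - Nice - Marseille - Lyon: 4 + 5 + 3 = 12
Rennes - Nantes - Lille - Lyon: 4 + 7 + 2 = 13
Rennes - Marseille - Lyon: 4 + 3 = 7
Shortest: 7 mi.

7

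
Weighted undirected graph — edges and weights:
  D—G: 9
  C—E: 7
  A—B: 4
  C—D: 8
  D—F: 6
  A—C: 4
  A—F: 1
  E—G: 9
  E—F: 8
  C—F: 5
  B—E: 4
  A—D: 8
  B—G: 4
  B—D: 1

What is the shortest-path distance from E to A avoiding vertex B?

Some routes from E to A avoiding B:
E -> F -> A: 8 + 1 = 9
E -> C -> F -> A: 7 + 5 + 1 = 13
E -> F -> C -> A: 8 + 5 + 4 = 17
E -> C -> A: 7 + 4 = 11
E -> F -> D -> A: 8 + 6 + 8 = 22
Shortest: 9.

9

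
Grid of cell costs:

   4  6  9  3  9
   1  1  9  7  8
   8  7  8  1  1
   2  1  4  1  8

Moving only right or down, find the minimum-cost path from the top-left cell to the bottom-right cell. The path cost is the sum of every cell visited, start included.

Take [0,0]→[1,0]→[1,1]→[2,1]→[3,1]→[3,2]→[3,3]→[3,4] for a total of 4 + 1 + 1 + 7 + 1 + 4 + 1 + 8 = 27.
For comparison, the top-then-right route costs 48.

27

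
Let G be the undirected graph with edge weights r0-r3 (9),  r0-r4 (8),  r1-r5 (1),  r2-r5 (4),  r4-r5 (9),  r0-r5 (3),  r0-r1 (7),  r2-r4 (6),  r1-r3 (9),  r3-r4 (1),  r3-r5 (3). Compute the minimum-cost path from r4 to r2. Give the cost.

Checking several routes:
r4 -> r2: 6
r4 -> r5 -> r2: 9 + 4 = 13
r4 -> r3 -> r1 -> r5 -> r2: 1 + 9 + 1 + 4 = 15
r4 -> r0 -> r5 -> r2: 8 + 3 + 4 = 15
r4 -> r3 -> r0 -> r5 -> r2: 1 + 9 + 3 + 4 = 17
r4 -> r3 -> r5 -> r2: 1 + 3 + 4 = 8
Shortest: 6.

6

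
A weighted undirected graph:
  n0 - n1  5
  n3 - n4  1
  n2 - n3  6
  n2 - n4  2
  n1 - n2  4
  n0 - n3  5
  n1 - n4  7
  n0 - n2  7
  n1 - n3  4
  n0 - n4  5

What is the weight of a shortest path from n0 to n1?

5

Checking several routes:
n0 - n1: 5
n0 - n4 - n3 - n1: 5 + 1 + 4 = 10
n0 - n4 - n2 - n1: 5 + 2 + 4 = 11
n0 - n3 - n1: 5 + 4 = 9
Shortest: 5.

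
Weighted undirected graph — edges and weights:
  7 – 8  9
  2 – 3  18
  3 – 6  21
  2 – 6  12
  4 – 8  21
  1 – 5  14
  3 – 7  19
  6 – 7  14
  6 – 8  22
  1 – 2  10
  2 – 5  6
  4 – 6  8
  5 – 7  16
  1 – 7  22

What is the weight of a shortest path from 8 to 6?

22

Checking several routes:
8→4→6: 21 + 8 = 29
8→6: 22
8→7→6: 9 + 14 = 23
Shortest: 22.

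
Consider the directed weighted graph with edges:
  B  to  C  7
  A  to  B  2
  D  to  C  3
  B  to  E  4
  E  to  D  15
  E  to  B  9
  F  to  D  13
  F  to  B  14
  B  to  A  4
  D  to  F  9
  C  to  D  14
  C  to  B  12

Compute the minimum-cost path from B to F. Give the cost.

28

Routes from B to F:
B → E → D → F: 4 + 15 + 9 = 28
B → C → D → F: 7 + 14 + 9 = 30
Shortest: 28.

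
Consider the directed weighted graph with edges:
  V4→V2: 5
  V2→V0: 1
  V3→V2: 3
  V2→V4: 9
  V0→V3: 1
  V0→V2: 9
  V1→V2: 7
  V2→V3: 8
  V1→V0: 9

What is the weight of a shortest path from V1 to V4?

16

Paths from V1 to V4:
V1 → V2 → V4: 7 + 9 = 16
V1 → V0 → V3 → V2 → V4: 9 + 1 + 3 + 9 = 22
V1 → V0 → V2 → V4: 9 + 9 + 9 = 27
Best route has total 16.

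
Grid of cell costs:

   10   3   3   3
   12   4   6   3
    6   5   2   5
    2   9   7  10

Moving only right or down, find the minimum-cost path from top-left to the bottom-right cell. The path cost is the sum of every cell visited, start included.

Path [0,0] → [0,1] → [0,2] → [0,3] → [1,3] → [2,3] → [3,3]: 10 + 3 + 3 + 3 + 3 + 5 + 10 = 37.

37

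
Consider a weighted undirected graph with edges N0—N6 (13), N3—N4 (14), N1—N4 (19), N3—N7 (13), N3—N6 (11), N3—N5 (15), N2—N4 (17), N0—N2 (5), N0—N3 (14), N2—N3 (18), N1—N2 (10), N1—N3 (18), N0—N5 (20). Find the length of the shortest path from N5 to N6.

26

Checking several routes:
N5-N3-N6: 15 + 11 = 26
N5-N3-N0-N6: 15 + 14 + 13 = 42
N5-N0-N6: 20 + 13 = 33
Best route has total 26.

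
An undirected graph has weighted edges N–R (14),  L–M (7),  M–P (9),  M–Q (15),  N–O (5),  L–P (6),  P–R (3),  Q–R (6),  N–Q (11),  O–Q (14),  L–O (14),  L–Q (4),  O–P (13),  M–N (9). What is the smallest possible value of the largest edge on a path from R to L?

Checking several routes:
R → P → M → N → Q → L: max(3, 9, 9, 11, 4) = 11
R → P → L: max(3, 6) = 6
R → P → M → L: max(3, 9, 7) = 9
R → Q → L: max(6, 4) = 6
Best route has worst link 6.

6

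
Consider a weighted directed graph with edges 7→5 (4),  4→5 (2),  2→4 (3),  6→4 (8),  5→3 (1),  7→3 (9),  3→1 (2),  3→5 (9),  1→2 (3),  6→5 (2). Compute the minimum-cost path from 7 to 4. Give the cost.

13

Routes from 7 to 4:
7 → 5 → 3 → 1 → 2 → 4: 4 + 1 + 2 + 3 + 3 = 13
7 → 3 → 1 → 2 → 4: 9 + 2 + 3 + 3 = 17
Shortest: 13.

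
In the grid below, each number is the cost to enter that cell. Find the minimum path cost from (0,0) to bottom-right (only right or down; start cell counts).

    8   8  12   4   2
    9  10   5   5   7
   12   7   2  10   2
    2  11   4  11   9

52

Cheapest: (0,0) (0,1) (0,2) (0,3) (0,4) (1,4) (2,4) (3,4)
  8 + 8 + 12 + 4 + 2 + 7 + 2 + 9 = 52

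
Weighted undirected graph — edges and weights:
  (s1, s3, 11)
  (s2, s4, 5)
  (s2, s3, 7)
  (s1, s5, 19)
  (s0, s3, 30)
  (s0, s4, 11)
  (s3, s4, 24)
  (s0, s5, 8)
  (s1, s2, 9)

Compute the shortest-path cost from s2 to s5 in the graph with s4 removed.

Some routes from s2 to s5 avoiding s4:
s2→s3→s0→s5: 7 + 30 + 8 = 45
s2→s1→s5: 9 + 19 = 28
s2→s3→s1→s5: 7 + 11 + 19 = 37
The minimum is 28.

28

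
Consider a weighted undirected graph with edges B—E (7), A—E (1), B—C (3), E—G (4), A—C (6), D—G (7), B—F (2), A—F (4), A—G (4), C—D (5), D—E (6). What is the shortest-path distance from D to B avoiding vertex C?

13

A few of the D→B routes:
D→G→A→F→B: 7 + 4 + 4 + 2 = 17
D→E→B: 6 + 7 = 13
D→G→E→A→F→B: 7 + 4 + 1 + 4 + 2 = 18
D→E→A→F→B: 6 + 1 + 4 + 2 = 13
Shortest: 13.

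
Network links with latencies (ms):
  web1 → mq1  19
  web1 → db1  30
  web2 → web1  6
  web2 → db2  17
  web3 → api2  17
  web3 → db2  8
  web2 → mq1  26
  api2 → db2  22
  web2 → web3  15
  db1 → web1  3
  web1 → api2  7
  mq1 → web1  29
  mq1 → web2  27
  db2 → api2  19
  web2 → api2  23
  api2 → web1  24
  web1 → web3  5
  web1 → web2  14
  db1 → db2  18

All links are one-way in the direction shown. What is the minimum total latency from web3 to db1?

Routes from web3 to db1:
web3→db2→api2→web1→db1: 8 + 19 + 24 + 30 = 81
web3→api2→web1→db1: 17 + 24 + 30 = 71
The minimum is 71 ms.

71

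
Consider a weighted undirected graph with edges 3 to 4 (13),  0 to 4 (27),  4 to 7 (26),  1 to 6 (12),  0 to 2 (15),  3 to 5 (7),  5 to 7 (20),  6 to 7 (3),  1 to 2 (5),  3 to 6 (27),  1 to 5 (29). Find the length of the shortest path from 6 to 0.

Some routes from 6 to 0:
6 → 7 → 4 → 0: 3 + 26 + 27 = 56
6 → 7 → 5 → 3 → 4 → 0: 3 + 20 + 7 + 13 + 27 = 70
6 → 1 → 2 → 0: 12 + 5 + 15 = 32
6 → 3 → 4 → 0: 27 + 13 + 27 = 67
The minimum is 32.

32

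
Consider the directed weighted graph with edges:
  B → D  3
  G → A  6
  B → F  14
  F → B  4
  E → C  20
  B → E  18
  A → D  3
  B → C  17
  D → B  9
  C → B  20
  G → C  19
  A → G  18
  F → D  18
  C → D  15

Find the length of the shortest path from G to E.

Candidate routes:
G → C → D → B → E: 19 + 15 + 9 + 18 = 61
G → C → B → E: 19 + 20 + 18 = 57
G → A → D → B → E: 6 + 3 + 9 + 18 = 36
The minimum is 36.

36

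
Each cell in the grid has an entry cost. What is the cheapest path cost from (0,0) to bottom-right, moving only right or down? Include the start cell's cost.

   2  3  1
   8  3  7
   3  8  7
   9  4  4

24

Path [0,0] → [0,1] → [0,2] → [1,2] → [2,2] → [3,2]: 2 + 3 + 1 + 7 + 7 + 4 = 24.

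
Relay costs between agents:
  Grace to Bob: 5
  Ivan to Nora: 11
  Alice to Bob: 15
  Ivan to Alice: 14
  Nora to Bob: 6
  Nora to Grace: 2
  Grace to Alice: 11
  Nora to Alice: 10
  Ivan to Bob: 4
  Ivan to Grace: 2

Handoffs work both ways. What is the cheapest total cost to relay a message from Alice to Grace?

11

Some routes from Alice to Grace:
Alice-Nora-Grace: 10 + 2 = 12
Alice-Bob-Grace: 15 + 5 = 20
Alice-Ivan-Grace: 14 + 2 = 16
Alice-Grace: 11
The minimum is 11.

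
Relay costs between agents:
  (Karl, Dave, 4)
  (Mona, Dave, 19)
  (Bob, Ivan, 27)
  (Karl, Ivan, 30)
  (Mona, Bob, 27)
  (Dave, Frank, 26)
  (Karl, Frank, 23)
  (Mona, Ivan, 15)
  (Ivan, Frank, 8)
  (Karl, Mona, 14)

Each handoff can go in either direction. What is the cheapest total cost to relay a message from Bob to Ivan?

Some routes from Bob to Ivan:
Bob-Mona-Karl-Ivan: 27 + 14 + 30 = 71
Bob-Mona-Karl-Frank-Ivan: 27 + 14 + 23 + 8 = 72
Bob-Mona-Karl-Dave-Frank-Ivan: 27 + 14 + 4 + 26 + 8 = 79
Bob-Mona-Dave-Frank-Ivan: 27 + 19 + 26 + 8 = 80
Bob-Mona-Ivan: 27 + 15 = 42
Bob-Ivan: 27
Shortest: 27.

27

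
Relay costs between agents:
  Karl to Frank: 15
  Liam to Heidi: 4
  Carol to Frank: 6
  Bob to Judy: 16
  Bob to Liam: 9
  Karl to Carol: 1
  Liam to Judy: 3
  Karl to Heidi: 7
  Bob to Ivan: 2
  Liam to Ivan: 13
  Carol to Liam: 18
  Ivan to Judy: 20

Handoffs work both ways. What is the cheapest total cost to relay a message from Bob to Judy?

Checking several routes:
Bob → Ivan → Liam → Judy: 2 + 13 + 3 = 18
Bob → Judy: 16
Bob → Liam → Judy: 9 + 3 = 12
The minimum is 12.

12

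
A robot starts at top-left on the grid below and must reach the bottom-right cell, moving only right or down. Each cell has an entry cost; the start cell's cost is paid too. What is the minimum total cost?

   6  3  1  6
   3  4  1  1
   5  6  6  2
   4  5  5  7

21

Best path: [0,0]→[0,1]→[0,2]→[1,2]→[1,3]→[2,3]→[3,3]
Cost: 6 + 3 + 1 + 1 + 1 + 2 + 7 = 21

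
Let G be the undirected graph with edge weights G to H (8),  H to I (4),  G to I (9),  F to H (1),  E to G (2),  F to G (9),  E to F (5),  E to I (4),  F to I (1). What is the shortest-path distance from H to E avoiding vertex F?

Routes from H to E avoiding F:
H → I → E: 4 + 4 = 8
H → G → E: 8 + 2 = 10
H → G → I → E: 8 + 9 + 4 = 21
H → I → G → E: 4 + 9 + 2 = 15
Shortest: 8.

8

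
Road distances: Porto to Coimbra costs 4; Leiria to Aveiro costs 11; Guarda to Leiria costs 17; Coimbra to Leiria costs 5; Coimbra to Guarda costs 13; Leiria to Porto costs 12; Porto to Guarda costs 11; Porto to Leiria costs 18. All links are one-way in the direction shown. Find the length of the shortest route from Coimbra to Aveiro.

Candidate routes:
Coimbra→Leiria→Aveiro: 5 + 11 = 16
Coimbra→Guarda→Leiria→Aveiro: 13 + 17 + 11 = 41
Best route has total 16.

16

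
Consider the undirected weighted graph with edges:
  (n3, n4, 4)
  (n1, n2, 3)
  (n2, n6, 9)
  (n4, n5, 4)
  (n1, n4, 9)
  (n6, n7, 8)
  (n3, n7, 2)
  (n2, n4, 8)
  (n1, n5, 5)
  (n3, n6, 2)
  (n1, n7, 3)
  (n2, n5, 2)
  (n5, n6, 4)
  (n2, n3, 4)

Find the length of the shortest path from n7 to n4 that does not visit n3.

Some routes from n7 to n4 avoiding n3:
n7 - n1 - n2 - n4: 3 + 3 + 8 = 14
n7 - n1 - n4: 3 + 9 = 12
n7 - n1 - n2 - n5 - n4: 3 + 3 + 2 + 4 = 12
n7 - n1 - n5 - n4: 3 + 5 + 4 = 12
Shortest: 12.

12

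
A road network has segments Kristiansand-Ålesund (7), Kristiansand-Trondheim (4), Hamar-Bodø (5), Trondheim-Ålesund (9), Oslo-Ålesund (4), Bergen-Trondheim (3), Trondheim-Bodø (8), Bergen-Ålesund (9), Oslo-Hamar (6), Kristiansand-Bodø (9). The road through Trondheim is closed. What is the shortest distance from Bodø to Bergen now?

Candidate routes:
Bodø→Hamar→Oslo→Ålesund→Bergen: 5 + 6 + 4 + 9 = 24
Bodø→Kristiansand→Ålesund→Bergen: 9 + 7 + 9 = 25
Shortest: 24 km.

24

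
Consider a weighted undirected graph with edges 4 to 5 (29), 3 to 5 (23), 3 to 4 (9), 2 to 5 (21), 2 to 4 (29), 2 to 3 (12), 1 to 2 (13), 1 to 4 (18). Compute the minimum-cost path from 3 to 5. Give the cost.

Comparing a few candidate routes:
3→4→5: 9 + 29 = 38
3→4→2→5: 9 + 29 + 21 = 59
3→2→5: 12 + 21 = 33
3→5: 23
The minimum is 23.

23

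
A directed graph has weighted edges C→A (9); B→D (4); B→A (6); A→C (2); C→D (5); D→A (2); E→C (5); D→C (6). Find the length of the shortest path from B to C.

8

Paths from B to C:
B → A → C: 6 + 2 = 8
B → D → C: 4 + 6 = 10
B → D → A → C: 4 + 2 + 2 = 8
The minimum is 8.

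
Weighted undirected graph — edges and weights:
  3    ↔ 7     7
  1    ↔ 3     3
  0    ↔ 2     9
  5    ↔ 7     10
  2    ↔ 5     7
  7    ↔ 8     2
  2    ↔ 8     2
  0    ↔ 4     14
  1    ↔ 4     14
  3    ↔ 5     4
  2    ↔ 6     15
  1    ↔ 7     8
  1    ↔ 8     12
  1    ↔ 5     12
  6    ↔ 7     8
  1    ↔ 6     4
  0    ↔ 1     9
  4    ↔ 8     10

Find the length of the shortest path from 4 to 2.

12

Comparing a few candidate routes:
4 -> 8 -> 2: 10 + 2 = 12
4 -> 1 -> 7 -> 8 -> 2: 14 + 8 + 2 + 2 = 26
4 -> 0 -> 2: 14 + 9 = 23
The minimum is 12.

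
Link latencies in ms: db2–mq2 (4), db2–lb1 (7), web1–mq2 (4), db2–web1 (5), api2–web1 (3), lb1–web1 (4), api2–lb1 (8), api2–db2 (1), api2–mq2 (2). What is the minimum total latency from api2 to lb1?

Checking several routes:
api2 → web1 → lb1: 3 + 4 = 7
api2 → lb1: 8
api2 → db2 → web1 → lb1: 1 + 5 + 4 = 10
api2 → db2 → lb1: 1 + 7 = 8
api2 → mq2 → web1 → lb1: 2 + 4 + 4 = 10
The minimum is 7 ms.

7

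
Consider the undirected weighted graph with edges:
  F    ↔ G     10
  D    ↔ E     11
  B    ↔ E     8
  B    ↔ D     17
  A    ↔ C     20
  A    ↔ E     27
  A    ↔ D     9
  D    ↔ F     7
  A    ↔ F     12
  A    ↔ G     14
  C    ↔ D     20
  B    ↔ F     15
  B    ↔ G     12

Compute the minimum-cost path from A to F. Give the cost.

12

Some routes from A to F:
A→G→F: 14 + 10 = 24
A→G→B→F: 14 + 12 + 15 = 41
A→F: 12
A→D→F: 9 + 7 = 16
Best route has total 12.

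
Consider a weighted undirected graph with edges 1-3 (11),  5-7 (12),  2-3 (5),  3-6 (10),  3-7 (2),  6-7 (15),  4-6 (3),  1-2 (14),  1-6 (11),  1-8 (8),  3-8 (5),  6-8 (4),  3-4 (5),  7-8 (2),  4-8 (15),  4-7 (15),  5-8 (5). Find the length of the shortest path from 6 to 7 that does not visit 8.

Comparing a few candidate routes:
6 → 3 → 7: 10 + 2 = 12
6 → 4 → 3 → 7: 3 + 5 + 2 = 10
6 → 7: 15
Shortest: 10.

10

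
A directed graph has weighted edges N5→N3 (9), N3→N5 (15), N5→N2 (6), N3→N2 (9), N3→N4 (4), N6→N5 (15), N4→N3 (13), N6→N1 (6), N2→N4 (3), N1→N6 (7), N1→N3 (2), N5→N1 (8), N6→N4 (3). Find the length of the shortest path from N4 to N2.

Paths from N4 to N2:
N4→N3→N2: 13 + 9 = 22
N4→N3→N5→N2: 13 + 15 + 6 = 34
The minimum is 22.

22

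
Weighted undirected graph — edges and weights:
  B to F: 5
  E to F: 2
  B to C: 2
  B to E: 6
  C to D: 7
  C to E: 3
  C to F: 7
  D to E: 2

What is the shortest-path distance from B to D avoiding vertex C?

8

Paths from B to D avoiding C:
B→F→E→D: 5 + 2 + 2 = 9
B→E→D: 6 + 2 = 8
Shortest: 8.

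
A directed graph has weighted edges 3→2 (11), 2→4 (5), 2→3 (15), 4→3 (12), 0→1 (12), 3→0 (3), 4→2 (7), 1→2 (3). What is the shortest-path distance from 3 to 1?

Candidate routes:
3 → 0 → 1: 3 + 12 = 15
The minimum is 15.

15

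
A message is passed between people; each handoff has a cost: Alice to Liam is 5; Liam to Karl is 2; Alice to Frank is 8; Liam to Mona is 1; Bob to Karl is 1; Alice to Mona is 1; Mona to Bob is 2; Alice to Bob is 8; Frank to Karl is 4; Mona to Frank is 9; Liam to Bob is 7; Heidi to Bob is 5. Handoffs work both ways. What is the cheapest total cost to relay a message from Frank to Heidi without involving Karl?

Checking several routes:
Frank→Alice→Bob→Heidi: 8 + 8 + 5 = 21
Frank→Alice→Mona→Bob→Heidi: 8 + 1 + 2 + 5 = 16
Frank→Mona→Bob→Heidi: 9 + 2 + 5 = 16
Frank→Alice→Liam→Mona→Bob→Heidi: 8 + 5 + 1 + 2 + 5 = 21
Frank→Mona→Liam→Bob→Heidi: 9 + 1 + 7 + 5 = 22
Best route has total 16.

16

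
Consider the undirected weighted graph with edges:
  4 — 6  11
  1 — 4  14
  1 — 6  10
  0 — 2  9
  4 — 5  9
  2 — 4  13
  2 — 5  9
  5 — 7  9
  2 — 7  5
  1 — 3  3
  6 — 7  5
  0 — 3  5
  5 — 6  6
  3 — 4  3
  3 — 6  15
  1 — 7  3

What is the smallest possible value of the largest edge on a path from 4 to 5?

Checking several routes:
4 -> 3 -> 1 -> 7 -> 2 -> 5: max(3, 3, 3, 5, 9) = 9
4 -> 5: max(9) = 9
4 -> 3 -> 1 -> 7 -> 5: max(3, 3, 3, 9) = 9
4 -> 3 -> 1 -> 7 -> 6 -> 5: max(3, 3, 3, 5, 6) = 6
The minimum achievable maximum is 6.

6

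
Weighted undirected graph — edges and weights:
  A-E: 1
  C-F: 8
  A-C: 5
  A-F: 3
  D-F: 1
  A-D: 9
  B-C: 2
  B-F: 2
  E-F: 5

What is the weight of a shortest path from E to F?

Comparing a few candidate routes:
E-A-C-B-F: 1 + 5 + 2 + 2 = 10
E-F: 5
E-A-F: 1 + 3 = 4
The minimum is 4.

4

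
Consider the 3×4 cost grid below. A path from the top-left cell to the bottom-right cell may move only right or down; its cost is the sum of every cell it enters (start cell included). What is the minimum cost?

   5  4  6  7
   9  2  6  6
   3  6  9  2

Best path: (0,0) -> (0,1) -> (1,1) -> (1,2) -> (1,3) -> (2,3)
Cost: 5 + 4 + 2 + 6 + 6 + 2 = 25

25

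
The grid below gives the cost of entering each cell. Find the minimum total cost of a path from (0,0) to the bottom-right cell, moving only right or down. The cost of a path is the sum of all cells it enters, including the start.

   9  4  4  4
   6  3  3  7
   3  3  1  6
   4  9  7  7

Take [0,0] [0,1] [1,1] [1,2] [2,2] [2,3] [3,3] for a total of 9 + 4 + 3 + 3 + 1 + 6 + 7 = 33.

33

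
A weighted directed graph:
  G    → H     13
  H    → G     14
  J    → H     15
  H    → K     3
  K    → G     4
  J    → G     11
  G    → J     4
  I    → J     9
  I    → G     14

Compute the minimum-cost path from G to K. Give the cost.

Paths from G to K:
G → J → H → K: 4 + 15 + 3 = 22
G → H → K: 13 + 3 = 16
Shortest: 16.

16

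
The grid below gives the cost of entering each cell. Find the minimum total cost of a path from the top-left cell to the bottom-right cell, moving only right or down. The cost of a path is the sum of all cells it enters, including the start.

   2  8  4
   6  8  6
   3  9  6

Best path: [0,0] [0,1] [0,2] [1,2] [2,2]
Cost: 2 + 8 + 4 + 6 + 6 = 26

26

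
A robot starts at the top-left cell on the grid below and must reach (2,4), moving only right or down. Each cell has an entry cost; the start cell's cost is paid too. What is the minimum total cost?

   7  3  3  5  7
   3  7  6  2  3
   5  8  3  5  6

29

Path (0,0)→(0,1)→(0,2)→(0,3)→(1,3)→(1,4)→(2,4): 7 + 3 + 3 + 5 + 2 + 3 + 6 = 29.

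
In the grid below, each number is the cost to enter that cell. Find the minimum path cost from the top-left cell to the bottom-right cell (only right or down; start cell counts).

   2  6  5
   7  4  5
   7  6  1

Cheapest: (0,0)→(0,1)→(1,1)→(1,2)→(2,2)
  2 + 6 + 4 + 5 + 1 = 18
(Top row then right column would cost 19.)

18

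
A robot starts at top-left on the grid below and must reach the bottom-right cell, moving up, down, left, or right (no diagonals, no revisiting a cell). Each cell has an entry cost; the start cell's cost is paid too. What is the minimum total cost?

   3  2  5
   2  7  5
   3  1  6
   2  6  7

22

Take [0,0] → [1,0] → [2,0] → [2,1] → [2,2] → [3,2] for a total of 3 + 2 + 3 + 1 + 6 + 7 = 22.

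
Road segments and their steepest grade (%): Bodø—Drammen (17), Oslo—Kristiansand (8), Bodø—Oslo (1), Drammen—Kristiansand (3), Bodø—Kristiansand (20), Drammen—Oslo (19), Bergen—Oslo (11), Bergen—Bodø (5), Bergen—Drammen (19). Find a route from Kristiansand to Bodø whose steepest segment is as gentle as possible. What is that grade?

8

Checking several routes:
Kristiansand→Oslo→Bodø: max(8, 1) = 8
Kristiansand→Drammen→Bergen→Bodø: max(3, 19, 5) = 19
Kristiansand→Drammen→Bodø: max(3, 17) = 17
Kristiansand→Oslo→Bergen→Bodø: max(8, 11, 5) = 11
Kristiansand→Drammen→Oslo→Bergen→Bodø: max(3, 19, 11, 5) = 19
Kristiansand→Drammen→Oslo→Bodø: max(3, 19, 1) = 19
Smallest bottleneck: 8%.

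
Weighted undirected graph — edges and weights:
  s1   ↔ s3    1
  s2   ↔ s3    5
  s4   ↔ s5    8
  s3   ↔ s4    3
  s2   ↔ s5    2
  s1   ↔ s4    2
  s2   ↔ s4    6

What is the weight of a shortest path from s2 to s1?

Comparing a few candidate routes:
s2-s4-s1: 6 + 2 = 8
s2-s3-s1: 5 + 1 = 6
s2-s4-s3-s1: 6 + 3 + 1 = 10
Shortest: 6.

6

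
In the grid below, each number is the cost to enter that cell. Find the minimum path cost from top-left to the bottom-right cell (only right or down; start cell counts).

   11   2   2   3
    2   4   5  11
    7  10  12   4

33

Best path: [0,0]→[0,1]→[0,2]→[0,3]→[1,3]→[2,3]
Cost: 11 + 2 + 2 + 3 + 11 + 4 = 33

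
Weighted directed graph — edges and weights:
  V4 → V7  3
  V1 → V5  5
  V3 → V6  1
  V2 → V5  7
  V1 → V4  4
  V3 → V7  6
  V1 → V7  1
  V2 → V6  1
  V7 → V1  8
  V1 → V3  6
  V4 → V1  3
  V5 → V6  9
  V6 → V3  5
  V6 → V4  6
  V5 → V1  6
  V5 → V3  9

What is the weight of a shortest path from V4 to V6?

Routes from V4 to V6:
V4 - V7 - V1 - V5 - V3 - V6: 3 + 8 + 5 + 9 + 1 = 26
V4 - V1 - V5 - V3 - V6: 3 + 5 + 9 + 1 = 18
V4 - V1 - V3 - V6: 3 + 6 + 1 = 10
V4 - V7 - V1 - V3 - V6: 3 + 8 + 6 + 1 = 18
V4 - V7 - V1 - V5 - V6: 3 + 8 + 5 + 9 = 25
V4 - V1 - V5 - V6: 3 + 5 + 9 = 17
The minimum is 10.

10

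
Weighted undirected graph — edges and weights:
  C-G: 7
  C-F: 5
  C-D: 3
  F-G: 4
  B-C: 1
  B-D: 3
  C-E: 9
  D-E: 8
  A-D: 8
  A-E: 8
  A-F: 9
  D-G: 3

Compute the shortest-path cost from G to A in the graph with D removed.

Candidate routes:
G-F-C-E-A: 4 + 5 + 9 + 8 = 26
G-F-A: 4 + 9 = 13
G-C-F-A: 7 + 5 + 9 = 21
G-C-E-A: 7 + 9 + 8 = 24
Shortest: 13.

13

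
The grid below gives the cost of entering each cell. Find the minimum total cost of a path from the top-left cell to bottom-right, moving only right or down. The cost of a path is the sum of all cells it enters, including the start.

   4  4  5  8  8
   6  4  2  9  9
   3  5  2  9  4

Best path: [0,0] → [0,1] → [1,1] → [1,2] → [2,2] → [2,3] → [2,4]
Cost: 4 + 4 + 4 + 2 + 2 + 9 + 4 = 29

29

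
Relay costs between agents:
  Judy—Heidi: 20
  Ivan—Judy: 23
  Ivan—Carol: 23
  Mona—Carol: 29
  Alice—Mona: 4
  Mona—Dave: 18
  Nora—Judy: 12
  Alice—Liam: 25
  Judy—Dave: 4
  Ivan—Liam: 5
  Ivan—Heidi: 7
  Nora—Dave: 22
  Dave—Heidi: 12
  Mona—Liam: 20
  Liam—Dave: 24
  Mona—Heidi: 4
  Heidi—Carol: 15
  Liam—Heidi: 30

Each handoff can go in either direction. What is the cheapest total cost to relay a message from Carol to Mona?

19

Checking several routes:
Carol - Heidi - Mona: 15 + 4 = 19
Carol - Ivan - Heidi - Mona: 23 + 7 + 4 = 34
Carol - Mona: 29
Best route has total 19.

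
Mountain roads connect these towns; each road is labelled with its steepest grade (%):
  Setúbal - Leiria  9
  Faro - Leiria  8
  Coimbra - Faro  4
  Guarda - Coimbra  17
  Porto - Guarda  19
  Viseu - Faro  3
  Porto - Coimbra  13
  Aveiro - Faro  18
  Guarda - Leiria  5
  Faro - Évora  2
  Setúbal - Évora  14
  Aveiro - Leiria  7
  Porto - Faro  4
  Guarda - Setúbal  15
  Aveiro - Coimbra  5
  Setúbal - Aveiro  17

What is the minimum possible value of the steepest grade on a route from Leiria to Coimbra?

7

Checking several routes:
Leiria-Aveiro-Coimbra: max(7, 5) = 7
Leiria-Faro-Porto-Coimbra: max(8, 4, 13) = 13
Leiria-Faro-Coimbra: max(8, 4) = 8
Leiria-Setúbal-Évora-Faro-Coimbra: max(9, 14, 2, 4) = 14
Leiria-Setúbal-Évora-Faro-Porto-Coimbra: max(9, 14, 2, 4, 13) = 14
Best route has worst link 7%.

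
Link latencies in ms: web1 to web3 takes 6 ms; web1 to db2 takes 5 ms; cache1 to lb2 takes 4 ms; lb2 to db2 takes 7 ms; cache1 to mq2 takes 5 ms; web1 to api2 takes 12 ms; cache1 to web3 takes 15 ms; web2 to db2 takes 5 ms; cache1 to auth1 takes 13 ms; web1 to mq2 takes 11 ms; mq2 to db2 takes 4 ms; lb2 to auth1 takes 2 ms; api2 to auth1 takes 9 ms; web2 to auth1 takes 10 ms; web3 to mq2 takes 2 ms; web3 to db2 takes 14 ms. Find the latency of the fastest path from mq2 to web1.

Some routes from mq2 to web1:
mq2 - db2 - web1: 4 + 5 = 9
mq2 - cache1 - lb2 - db2 - web1: 5 + 4 + 7 + 5 = 21
mq2 - web1: 11
mq2 - web3 - db2 - web1: 2 + 14 + 5 = 21
mq2 - web3 - web1: 2 + 6 = 8
Best route has total 8 ms.

8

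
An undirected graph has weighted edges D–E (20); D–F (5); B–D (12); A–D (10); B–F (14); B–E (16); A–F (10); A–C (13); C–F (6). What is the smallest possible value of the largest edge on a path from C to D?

Some routes from C to D:
C → A → F → D: max(13, 10, 5) = 13
C → F → D: max(6, 5) = 6
C → F → A → D: max(6, 10, 10) = 10
C → A → F → B → D: max(13, 10, 14, 12) = 14
C → F → B → D: max(6, 14, 12) = 14
C → A → D: max(13, 10) = 13
The minimum achievable maximum is 6.

6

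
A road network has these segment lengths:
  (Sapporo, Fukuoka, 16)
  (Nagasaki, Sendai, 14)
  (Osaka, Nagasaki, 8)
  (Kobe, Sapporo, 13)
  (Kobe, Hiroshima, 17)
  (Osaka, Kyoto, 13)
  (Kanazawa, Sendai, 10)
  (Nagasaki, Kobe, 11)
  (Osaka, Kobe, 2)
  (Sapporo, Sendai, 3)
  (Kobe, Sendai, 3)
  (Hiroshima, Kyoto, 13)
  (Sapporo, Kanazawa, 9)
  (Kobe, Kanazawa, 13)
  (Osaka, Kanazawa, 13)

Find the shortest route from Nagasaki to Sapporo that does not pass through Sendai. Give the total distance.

23

Checking several routes:
Nagasaki - Kobe - Sapporo: 11 + 13 = 24
Nagasaki - Osaka - Kobe - Sapporo: 8 + 2 + 13 = 23
Nagasaki - Osaka - Kanazawa - Sapporo: 8 + 13 + 9 = 30
Shortest: 23.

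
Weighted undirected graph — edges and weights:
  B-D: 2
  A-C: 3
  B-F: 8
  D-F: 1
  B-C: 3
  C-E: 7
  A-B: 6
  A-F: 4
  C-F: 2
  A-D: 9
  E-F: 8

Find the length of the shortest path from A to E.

A few of the A→E routes:
A → F → E: 4 + 8 = 12
A → C → E: 3 + 7 = 10
A → C → F → E: 3 + 2 + 8 = 13
The minimum is 10.

10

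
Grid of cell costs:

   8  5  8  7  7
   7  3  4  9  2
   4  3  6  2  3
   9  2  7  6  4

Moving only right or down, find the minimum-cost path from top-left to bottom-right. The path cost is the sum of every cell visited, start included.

Best path: [0,0] [0,1] [1,1] [2,1] [2,2] [2,3] [2,4] [3,4]
Cost: 8 + 5 + 3 + 3 + 6 + 2 + 3 + 4 = 34
(Top row then right column would cost 44.)

34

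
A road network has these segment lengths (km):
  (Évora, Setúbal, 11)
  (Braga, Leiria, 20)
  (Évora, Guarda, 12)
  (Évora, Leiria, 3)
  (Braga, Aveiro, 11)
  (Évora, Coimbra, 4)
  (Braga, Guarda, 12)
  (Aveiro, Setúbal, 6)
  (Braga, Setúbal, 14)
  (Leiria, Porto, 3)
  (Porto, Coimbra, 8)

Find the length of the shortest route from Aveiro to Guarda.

23

A few of the Aveiro→Guarda routes:
Aveiro-Setúbal-Évora-Guarda: 6 + 11 + 12 = 29
Aveiro-Setúbal-Braga-Guarda: 6 + 14 + 12 = 32
Aveiro-Braga-Guarda: 11 + 12 = 23
Aveiro-Braga-Leiria-Évora-Guarda: 11 + 20 + 3 + 12 = 46
Best route has total 23 km.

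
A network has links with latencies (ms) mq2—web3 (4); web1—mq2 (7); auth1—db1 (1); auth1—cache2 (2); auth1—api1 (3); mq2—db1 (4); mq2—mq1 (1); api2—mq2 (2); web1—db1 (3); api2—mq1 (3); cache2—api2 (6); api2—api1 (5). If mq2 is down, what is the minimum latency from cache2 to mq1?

9

Candidate routes:
cache2 → api2 → mq1: 6 + 3 = 9
cache2 → auth1 → api1 → api2 → mq1: 2 + 3 + 5 + 3 = 13
Shortest: 9 ms.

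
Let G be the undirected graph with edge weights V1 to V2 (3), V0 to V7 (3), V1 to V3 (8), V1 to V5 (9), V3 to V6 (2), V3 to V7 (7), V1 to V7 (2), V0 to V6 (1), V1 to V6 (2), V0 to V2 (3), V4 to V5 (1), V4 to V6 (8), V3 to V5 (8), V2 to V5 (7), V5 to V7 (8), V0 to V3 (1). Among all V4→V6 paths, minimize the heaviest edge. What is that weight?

7

Comparing a few candidate routes:
V4 - V5 - V2 - V0 - V6: max(1, 7, 3, 1) = 7
V4 - V5 - V2 - V0 - V7 - V1 - V6: max(1, 7, 3, 3, 2, 2) = 7
V4 - V5 - V2 - V0 - V3 - V7 - V1 - V6: max(1, 7, 3, 1, 7, 2, 2) = 7
V4 - V5 - V2 - V0 - V7 - V3 - V6: max(1, 7, 3, 3, 7, 2) = 7
V4 - V5 - V2 - V0 - V3 - V6: max(1, 7, 3, 1, 2) = 7
V4 - V5 - V2 - V1 - V6: max(1, 7, 3, 2) = 7
Smallest bottleneck: 7.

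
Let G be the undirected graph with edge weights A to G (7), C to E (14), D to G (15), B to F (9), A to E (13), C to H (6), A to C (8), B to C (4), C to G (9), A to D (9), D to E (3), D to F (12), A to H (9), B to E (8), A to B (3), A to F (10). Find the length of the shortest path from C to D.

15

Some routes from C to D:
C -> B -> A -> D: 4 + 3 + 9 = 16
C -> A -> D: 8 + 9 = 17
C -> B -> E -> D: 4 + 8 + 3 = 15
C -> E -> D: 14 + 3 = 17
C -> A -> B -> E -> D: 8 + 3 + 8 + 3 = 22
Best route has total 15.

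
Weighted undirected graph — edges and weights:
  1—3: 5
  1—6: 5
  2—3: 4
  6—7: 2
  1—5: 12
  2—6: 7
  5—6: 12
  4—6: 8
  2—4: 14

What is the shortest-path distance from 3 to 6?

Routes from 3 to 6:
3 - 1 - 6: 5 + 5 = 10
3 - 1 - 5 - 6: 5 + 12 + 12 = 29
3 - 2 - 4 - 6: 4 + 14 + 8 = 26
3 - 2 - 6: 4 + 7 = 11
Shortest: 10.

10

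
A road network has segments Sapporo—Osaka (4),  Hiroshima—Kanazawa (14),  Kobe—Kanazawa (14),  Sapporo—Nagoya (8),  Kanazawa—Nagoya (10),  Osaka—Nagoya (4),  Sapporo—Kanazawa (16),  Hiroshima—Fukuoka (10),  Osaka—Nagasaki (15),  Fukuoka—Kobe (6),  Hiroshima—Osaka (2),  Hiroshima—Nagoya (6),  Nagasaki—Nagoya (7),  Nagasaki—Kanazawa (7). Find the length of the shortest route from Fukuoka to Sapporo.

16

A few of the Fukuoka→Sapporo routes:
Fukuoka - Hiroshima - Osaka - Sapporo: 10 + 2 + 4 = 16
Fukuoka - Kobe - Kanazawa - Sapporo: 6 + 14 + 16 = 36
Fukuoka - Hiroshima - Osaka - Nagoya - Sapporo: 10 + 2 + 4 + 8 = 24
Fukuoka - Hiroshima - Nagoya - Osaka - Sapporo: 10 + 6 + 4 + 4 = 24
Fukuoka - Hiroshima - Nagoya - Sapporo: 10 + 6 + 8 = 24
Shortest: 16 mi.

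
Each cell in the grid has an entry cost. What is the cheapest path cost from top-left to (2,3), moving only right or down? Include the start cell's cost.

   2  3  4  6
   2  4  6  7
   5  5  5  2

20

Take (0,0) -> (1,0) -> (1,1) -> (2,1) -> (2,2) -> (2,3) for a total of 2 + 2 + 4 + 5 + 5 + 2 = 20.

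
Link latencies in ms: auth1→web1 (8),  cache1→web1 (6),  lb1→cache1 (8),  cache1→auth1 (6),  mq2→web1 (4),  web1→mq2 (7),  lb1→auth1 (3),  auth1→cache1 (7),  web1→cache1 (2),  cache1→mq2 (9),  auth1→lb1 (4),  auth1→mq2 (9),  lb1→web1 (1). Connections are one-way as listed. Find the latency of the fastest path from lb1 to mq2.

Checking several routes:
lb1 → web1 → mq2: 1 + 7 = 8
lb1 → web1 → cache1 → mq2: 1 + 2 + 9 = 12
lb1 → cache1 → mq2: 8 + 9 = 17
lb1 → auth1 → mq2: 3 + 9 = 12
Shortest: 8 ms.

8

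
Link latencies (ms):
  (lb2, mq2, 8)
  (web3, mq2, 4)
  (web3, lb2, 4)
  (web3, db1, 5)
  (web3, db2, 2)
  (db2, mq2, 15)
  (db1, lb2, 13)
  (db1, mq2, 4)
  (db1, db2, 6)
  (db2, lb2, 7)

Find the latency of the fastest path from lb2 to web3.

4

Checking several routes:
lb2 - web3: 4
lb2 - mq2 - web3: 8 + 4 = 12
lb2 - db2 - web3: 7 + 2 = 9
Best route has total 4 ms.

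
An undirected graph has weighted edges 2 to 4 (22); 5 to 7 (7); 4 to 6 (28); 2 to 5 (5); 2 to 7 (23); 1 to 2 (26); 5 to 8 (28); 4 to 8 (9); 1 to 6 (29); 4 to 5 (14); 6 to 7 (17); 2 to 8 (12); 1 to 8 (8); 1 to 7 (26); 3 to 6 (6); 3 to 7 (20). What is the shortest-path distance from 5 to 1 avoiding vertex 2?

31

Checking several routes:
5-7-1: 7 + 26 = 33
5-4-8-1: 14 + 9 + 8 = 31
5-8-1: 28 + 8 = 36
The minimum is 31.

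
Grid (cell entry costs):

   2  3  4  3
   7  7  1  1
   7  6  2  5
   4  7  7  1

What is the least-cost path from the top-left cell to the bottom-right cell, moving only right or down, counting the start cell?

Cheapest: [0,0] [0,1] [0,2] [1,2] [1,3] [2,3] [3,3]
  2 + 3 + 4 + 1 + 1 + 5 + 1 = 17

17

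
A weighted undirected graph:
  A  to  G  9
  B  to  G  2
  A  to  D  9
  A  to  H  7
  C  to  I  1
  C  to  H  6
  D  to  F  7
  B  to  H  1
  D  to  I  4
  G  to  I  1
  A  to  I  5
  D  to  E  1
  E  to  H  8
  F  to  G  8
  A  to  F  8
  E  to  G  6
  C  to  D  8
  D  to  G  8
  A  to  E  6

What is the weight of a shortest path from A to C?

Checking several routes:
A -> H -> B -> G -> I -> C: 7 + 1 + 2 + 1 + 1 = 12
A -> I -> C: 5 + 1 = 6
A -> G -> I -> C: 9 + 1 + 1 = 11
The minimum is 6.

6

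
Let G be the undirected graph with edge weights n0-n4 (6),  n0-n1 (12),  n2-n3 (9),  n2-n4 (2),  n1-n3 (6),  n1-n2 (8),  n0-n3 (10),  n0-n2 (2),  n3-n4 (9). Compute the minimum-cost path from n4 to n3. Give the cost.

9

A few of the n4→n3 routes:
n4 - n2 - n3: 2 + 9 = 11
n4 - n2 - n0 - n3: 2 + 2 + 10 = 14
n4 - n3: 9
Shortest: 9.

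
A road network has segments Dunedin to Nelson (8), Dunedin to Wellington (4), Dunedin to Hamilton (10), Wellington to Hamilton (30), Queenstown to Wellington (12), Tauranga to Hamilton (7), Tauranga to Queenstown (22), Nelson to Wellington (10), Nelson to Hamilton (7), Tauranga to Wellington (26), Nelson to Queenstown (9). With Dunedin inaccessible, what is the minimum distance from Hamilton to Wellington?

Some routes from Hamilton to Wellington avoiding Dunedin:
Hamilton→Tauranga→Wellington: 7 + 26 = 33
Hamilton→Wellington: 30
Hamilton→Nelson→Queenstown→Wellington: 7 + 9 + 12 = 28
Hamilton→Nelson→Wellington: 7 + 10 = 17
Shortest: 17 mi.

17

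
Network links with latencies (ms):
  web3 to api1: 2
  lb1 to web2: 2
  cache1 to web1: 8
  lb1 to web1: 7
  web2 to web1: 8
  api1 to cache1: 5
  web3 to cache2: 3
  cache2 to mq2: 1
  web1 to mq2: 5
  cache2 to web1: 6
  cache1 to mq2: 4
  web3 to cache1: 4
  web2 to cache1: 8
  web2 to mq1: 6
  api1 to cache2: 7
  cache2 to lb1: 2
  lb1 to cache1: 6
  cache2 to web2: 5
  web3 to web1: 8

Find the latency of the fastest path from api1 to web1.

A few of the api1→web1 routes:
api1-web3-cache2-web1: 2 + 3 + 6 = 11
api1-web3-web1: 2 + 8 = 10
api1-web3-cache2-mq2-web1: 2 + 3 + 1 + 5 = 11
api1-cache1-web1: 5 + 8 = 13
api1-cache2-web1: 7 + 6 = 13
api1-cache2-mq2-web1: 7 + 1 + 5 = 13
Best route has total 10 ms.

10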